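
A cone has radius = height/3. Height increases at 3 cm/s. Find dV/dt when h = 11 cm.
121π/3 cm³/s

V = (1/3)π(h/3)²h = πh³/27
dV/dt = πh²/9 · 3
At h = 11: dV/dt = 121π/3 cm³/s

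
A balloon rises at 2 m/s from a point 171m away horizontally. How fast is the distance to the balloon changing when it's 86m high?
172√36637/36637 ≈ 0.8986 m/s

z² = 171² + y²
z = √(171² + 86²) = √36637
dz/dt = y/z · dy/dt = 86/√36637 · 2 = 172√36637/36637 ≈ 0.8986 m/s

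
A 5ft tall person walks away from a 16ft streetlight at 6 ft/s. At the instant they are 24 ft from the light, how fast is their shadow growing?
30/11 ft/s

By similar triangles: 16/(x+s) = 5/s
Solving: s = 5x/11
ds/dt = 5/11 · dx/dt = 5/11 · 6 = 30/11 ft/s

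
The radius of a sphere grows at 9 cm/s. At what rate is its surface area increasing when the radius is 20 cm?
1440π cm²/s

S = 4πr²
dS/dt = dS/dr · dr/dt = 8πr · 9
At r = 20: dS/dt = 1440π cm²/s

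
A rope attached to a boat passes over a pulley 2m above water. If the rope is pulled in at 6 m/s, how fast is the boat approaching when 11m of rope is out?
22√13/13 ≈ 6.102 m/s

rope² = x² + 2²
x = √(11² - 2²) = 3√13
dx/dt = (rope/x) · d(rope)/dt = (11/(3√13)) · (-6) = -22√13/13 m/s
The boat approaches at 22√13/13 ≈ 6.102 m/s.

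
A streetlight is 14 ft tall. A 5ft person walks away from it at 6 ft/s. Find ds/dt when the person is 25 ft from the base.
10/3 ft/s

By similar triangles: 14/(x+s) = 5/s
Solving: s = 5x/9
ds/dt = 5/9 · dx/dt = 5/9 · 6 = 10/3 ft/s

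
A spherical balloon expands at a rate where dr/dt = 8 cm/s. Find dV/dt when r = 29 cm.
26912π cm³/s

V = (4/3)πr³
dV/dt = dV/dr · dr/dt = 4πr² · 8
At r = 29: dV/dt = 26912π cm³/s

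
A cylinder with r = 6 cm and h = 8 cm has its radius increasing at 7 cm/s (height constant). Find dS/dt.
280π cm²/s

S = 2πrh + 2πr² (lateral + bases)
dS/dt = (2πh + 4πr)·dr/dt = (2π·8 + 4π·6)·7
= 280π cm²/s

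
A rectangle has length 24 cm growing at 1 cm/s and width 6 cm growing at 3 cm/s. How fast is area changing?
78 cm²/s

A = lw
dA/dt = w·dl/dt + l·dw/dt = 6·1 + 24·3 = 78 cm²/s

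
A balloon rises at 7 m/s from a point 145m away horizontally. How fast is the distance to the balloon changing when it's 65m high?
91√1010/1010 ≈ 2.863 m/s

z² = 145² + y²
z = √(145² + 65²) = 5√1010
dz/dt = y/z · dy/dt = 65/(5√1010) · 7 = 91√1010/1010 ≈ 2.863 m/s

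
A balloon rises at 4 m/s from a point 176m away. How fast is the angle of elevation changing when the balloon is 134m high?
0.014387 rad/s

tan(θ) = y/176
sec²(θ) · dθ/dt = (1/176) · dy/dt
dθ/dt = cos²(θ)/176 · 4 = 176/(176² + 134²) · 4
dθ/dt = 0.014387 rad/s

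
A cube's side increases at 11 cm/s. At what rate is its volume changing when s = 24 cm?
19008 cm³/s

V = s³
dV/dt = 3s² · ds/dt = 3·24²·11 = 19008 cm³/s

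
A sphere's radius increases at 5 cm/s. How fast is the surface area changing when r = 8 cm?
320π cm²/s

S = 4πr²
dS/dt = dS/dr · dr/dt = 8πr · 5
At r = 8: dS/dt = 320π cm²/s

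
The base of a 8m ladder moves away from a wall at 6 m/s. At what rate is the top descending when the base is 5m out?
10√39/13 ≈ 4.804 m/s

x² + y² = 8²
2x·dx/dt + 2y·dy/dt = 0
dy/dt = -x/y · dx/dt = -5/√39 · 6 = -10√39/13 m/s
The top is descending at 10√39/13 ≈ 4.804 m/s.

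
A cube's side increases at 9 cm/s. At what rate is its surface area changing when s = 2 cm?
216 cm²/s

A = 6s²
dA/dt = 12s · ds/dt = 12·2·9 = 216 cm²/s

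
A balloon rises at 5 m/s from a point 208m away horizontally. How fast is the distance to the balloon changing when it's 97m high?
485√52673/52673 ≈ 2.113 m/s

z² = 208² + y²
z = √(208² + 97²) = √52673
dz/dt = y/z · dy/dt = 97/√52673 · 5 = 485√52673/52673 ≈ 2.113 m/s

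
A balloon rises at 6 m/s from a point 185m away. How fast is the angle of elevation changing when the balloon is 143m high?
0.020302 rad/s

tan(θ) = y/185
sec²(θ) · dθ/dt = (1/185) · dy/dt
dθ/dt = cos²(θ)/185 · 6 = 185/(185² + 143²) · 6
dθ/dt = 0.020302 rad/s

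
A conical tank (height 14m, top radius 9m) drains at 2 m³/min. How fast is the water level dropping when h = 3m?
392/(729π) ≈ 0.1712 m/min

r/h = 9/14, so r = (9/14)h
V = (1/3)πr²h = (1/3)π((9/14)h)²h = (27/196)πh³
dV/dh = (81/196)πh²
dh/dt = (dV/dt)/(dV/dh) = -2/((81/196)π·3²) = -392/(729π) m/min
The level is dropping at 392/(729π) ≈ 0.1712 m/min.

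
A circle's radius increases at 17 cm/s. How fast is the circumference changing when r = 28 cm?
34π cm/s

C = 2πr
dC/dt = 2π · dr/dt = 2π · 17 = 34π cm/s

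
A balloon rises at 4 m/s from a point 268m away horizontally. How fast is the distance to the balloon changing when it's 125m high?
500√87449/87449 ≈ 1.691 m/s

z² = 268² + y²
z = √(268² + 125²) = √87449
dz/dt = y/z · dy/dt = 125/√87449 · 4 = 500√87449/87449 ≈ 1.691 m/s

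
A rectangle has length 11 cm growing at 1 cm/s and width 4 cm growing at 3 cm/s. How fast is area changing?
37 cm²/s

A = lw
dA/dt = w·dl/dt + l·dw/dt = 4·1 + 11·3 = 37 cm²/s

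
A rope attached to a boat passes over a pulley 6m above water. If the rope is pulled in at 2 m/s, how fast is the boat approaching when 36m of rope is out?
12√35/35 ≈ 2.028 m/s

rope² = x² + 6²
x = √(36² - 6²) = 6√35
dx/dt = (rope/x) · d(rope)/dt = (36/(6√35)) · (-2) = -12√35/35 m/s
The boat approaches at 12√35/35 ≈ 2.028 m/s.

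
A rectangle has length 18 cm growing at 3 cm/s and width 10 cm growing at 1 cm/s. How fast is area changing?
48 cm²/s

A = lw
dA/dt = w·dl/dt + l·dw/dt = 10·3 + 18·1 = 48 cm²/s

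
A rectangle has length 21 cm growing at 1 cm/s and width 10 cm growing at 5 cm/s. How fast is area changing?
115 cm²/s

A = lw
dA/dt = w·dl/dt + l·dw/dt = 10·1 + 21·5 = 115 cm²/s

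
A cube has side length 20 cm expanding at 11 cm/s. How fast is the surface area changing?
2640 cm²/s

A = 6s²
dA/dt = 12s · ds/dt = 12·20·11 = 2640 cm²/s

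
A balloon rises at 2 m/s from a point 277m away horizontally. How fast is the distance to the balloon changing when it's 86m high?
172√3365/16825 ≈ 0.593 m/s

z² = 277² + y²
z = √(277² + 86²) = 5√3365
dz/dt = y/z · dy/dt = 86/(5√3365) · 2 = 172√3365/16825 ≈ 0.593 m/s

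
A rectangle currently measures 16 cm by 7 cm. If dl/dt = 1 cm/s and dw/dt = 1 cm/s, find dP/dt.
4 cm/s

P = 2(l + w)
dP/dt = 2(dl/dt + dw/dt) = 2(1 + 1) = 4 cm/s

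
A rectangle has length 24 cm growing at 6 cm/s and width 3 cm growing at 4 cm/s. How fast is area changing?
114 cm²/s

A = lw
dA/dt = w·dl/dt + l·dw/dt = 3·6 + 24·4 = 114 cm²/s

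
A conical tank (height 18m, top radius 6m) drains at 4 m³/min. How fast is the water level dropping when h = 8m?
9/(16π) ≈ 0.179 m/min

r/h = 6/18, so r = (1/3)h
V = (1/3)πr²h = (1/3)π((1/3)h)²h = (1/27)πh³
dV/dh = (1/9)πh²
dh/dt = (dV/dt)/(dV/dh) = -4/((1/9)π·8²) = -9/(16π) m/min
The level is dropping at 9/(16π) ≈ 0.179 m/min.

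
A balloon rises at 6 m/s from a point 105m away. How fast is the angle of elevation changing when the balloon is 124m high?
0.023863 rad/s

tan(θ) = y/105
sec²(θ) · dθ/dt = (1/105) · dy/dt
dθ/dt = cos²(θ)/105 · 6 = 105/(105² + 124²) · 6
dθ/dt = 0.023863 rad/s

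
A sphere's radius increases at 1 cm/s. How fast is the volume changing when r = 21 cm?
1764π cm³/s

V = (4/3)πr³
dV/dt = dV/dr · dr/dt = 4πr² · 1
At r = 21: dV/dt = 1764π cm³/s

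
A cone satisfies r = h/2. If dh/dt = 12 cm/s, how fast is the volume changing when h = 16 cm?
768π cm³/s

V = (1/3)π(h/2)²h = πh³/12
dV/dt = πh²/4 · 12
At h = 16: dV/dt = 768π cm³/s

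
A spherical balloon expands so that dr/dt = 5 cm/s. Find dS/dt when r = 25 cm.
1000π cm²/s

S = 4πr²
dS/dt = dS/dr · dr/dt = 8πr · 5
At r = 25: dS/dt = 1000π cm²/s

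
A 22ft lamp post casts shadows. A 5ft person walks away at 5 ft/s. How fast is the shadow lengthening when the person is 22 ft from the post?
25/17 ft/s

By similar triangles: 22/(x+s) = 5/s
Solving: s = 5x/17
ds/dt = 5/17 · dx/dt = 5/17 · 5 = 25/17 ft/s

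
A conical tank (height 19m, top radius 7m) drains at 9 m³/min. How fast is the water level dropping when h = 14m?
3249/(9604π) ≈ 0.1077 m/min

r/h = 7/19, so r = (7/19)h
V = (1/3)πr²h = (1/3)π((7/19)h)²h = (49/1083)πh³
dV/dh = (49/361)πh²
dh/dt = (dV/dt)/(dV/dh) = -9/((49/361)π·14²) = -3249/(9604π) m/min
The level is dropping at 3249/(9604π) ≈ 0.1077 m/min.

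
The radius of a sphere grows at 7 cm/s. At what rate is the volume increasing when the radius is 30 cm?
25200π cm³/s

V = (4/3)πr³
dV/dt = dV/dr · dr/dt = 4πr² · 7
At r = 30: dV/dt = 25200π cm³/s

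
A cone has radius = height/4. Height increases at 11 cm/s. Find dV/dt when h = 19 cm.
3971π/16 cm³/s

V = (1/3)π(h/4)²h = πh³/48
dV/dt = πh²/16 · 11
At h = 19: dV/dt = 3971π/16 cm³/s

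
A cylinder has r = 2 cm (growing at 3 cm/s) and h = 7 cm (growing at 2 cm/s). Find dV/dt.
92π cm³/s

V = πr²h
dV/dt = 2πrh·dr/dt + πr²·dh/dt
= 2π(2)(7)(3) + π(2)²(2)
= 92π cm³/s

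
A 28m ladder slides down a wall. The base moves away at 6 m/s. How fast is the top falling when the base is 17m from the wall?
34√55/55 ≈ 4.585 m/s

x² + y² = 28²
2x·dx/dt + 2y·dy/dt = 0
dy/dt = -x/y · dx/dt = -17/(3√55) · 6 = -34√55/55 m/s
The top is descending at 34√55/55 ≈ 4.585 m/s.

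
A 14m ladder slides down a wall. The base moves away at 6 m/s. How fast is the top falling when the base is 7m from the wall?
2√3 ≈ 3.464 m/s

x² + y² = 14²
2x·dx/dt + 2y·dy/dt = 0
dy/dt = -x/y · dx/dt = -7/(7√3) · 6 = -2√3 m/s
The top is descending at 2√3 ≈ 3.464 m/s.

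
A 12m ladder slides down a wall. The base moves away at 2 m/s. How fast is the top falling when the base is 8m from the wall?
4√5/5 ≈ 1.789 m/s

x² + y² = 12²
2x·dx/dt + 2y·dy/dt = 0
dy/dt = -x/y · dx/dt = -8/(4√5) · 2 = -4√5/5 m/s
The top is descending at 4√5/5 ≈ 1.789 m/s.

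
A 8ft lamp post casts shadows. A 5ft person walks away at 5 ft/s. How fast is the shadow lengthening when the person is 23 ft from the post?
25/3 ft/s

By similar triangles: 8/(x+s) = 5/s
Solving: s = 5x/3
ds/dt = 5/3 · dx/dt = 5/3 · 5 = 25/3 ft/s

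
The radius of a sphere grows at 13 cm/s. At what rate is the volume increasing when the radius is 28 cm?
40768π cm³/s

V = (4/3)πr³
dV/dt = dV/dr · dr/dt = 4πr² · 13
At r = 28: dV/dt = 40768π cm³/s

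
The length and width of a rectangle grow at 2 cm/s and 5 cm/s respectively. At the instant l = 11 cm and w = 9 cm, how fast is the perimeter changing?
14 cm/s

P = 2(l + w)
dP/dt = 2(dl/dt + dw/dt) = 2(2 + 5) = 14 cm/s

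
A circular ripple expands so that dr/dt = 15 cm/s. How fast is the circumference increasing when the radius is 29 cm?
30π cm/s

C = 2πr
dC/dt = 2π · dr/dt = 2π · 15 = 30π cm/s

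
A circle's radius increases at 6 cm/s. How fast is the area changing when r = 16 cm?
192π cm²/s

A = πr²
dA/dt = 2πr · dr/dt = 2π(16)(6) = 192π cm²/s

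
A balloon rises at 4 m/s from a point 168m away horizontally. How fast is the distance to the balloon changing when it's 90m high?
60√1009/1009 ≈ 1.889 m/s

z² = 168² + y²
z = √(168² + 90²) = 6√1009
dz/dt = y/z · dy/dt = 90/(6√1009) · 4 = 60√1009/1009 ≈ 1.889 m/s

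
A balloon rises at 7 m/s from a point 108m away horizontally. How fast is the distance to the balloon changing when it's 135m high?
35√41/41 ≈ 5.466 m/s

z² = 108² + y²
z = √(108² + 135²) = 27√41
dz/dt = y/z · dy/dt = 135/(27√41) · 7 = 35√41/41 ≈ 5.466 m/s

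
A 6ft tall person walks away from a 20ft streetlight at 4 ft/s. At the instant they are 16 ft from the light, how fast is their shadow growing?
12/7 ft/s

By similar triangles: 20/(x+s) = 6/s
Solving: s = 6x/14
ds/dt = 6/14 · dx/dt = 3/7 · 4 = 12/7 ft/s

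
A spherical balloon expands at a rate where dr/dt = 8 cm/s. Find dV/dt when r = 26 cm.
21632π cm³/s

V = (4/3)πr³
dV/dt = dV/dr · dr/dt = 4πr² · 8
At r = 26: dV/dt = 21632π cm³/s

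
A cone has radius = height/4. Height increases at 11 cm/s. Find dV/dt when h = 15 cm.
2475π/16 cm³/s

V = (1/3)π(h/4)²h = πh³/48
dV/dt = πh²/16 · 11
At h = 15: dV/dt = 2475π/16 cm³/s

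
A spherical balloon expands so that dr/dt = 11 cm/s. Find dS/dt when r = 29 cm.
2552π cm²/s

S = 4πr²
dS/dt = dS/dr · dr/dt = 8πr · 11
At r = 29: dS/dt = 2552π cm²/s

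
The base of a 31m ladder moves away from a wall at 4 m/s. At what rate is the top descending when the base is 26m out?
104√285/285 ≈ 6.16 m/s

x² + y² = 31²
2x·dx/dt + 2y·dy/dt = 0
dy/dt = -x/y · dx/dt = -26/√285 · 4 = -104√285/285 m/s
The top is descending at 104√285/285 ≈ 6.16 m/s.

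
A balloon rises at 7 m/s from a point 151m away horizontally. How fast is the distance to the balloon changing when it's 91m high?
637√31082/31082 ≈ 3.613 m/s

z² = 151² + y²
z = √(151² + 91²) = √31082
dz/dt = y/z · dy/dt = 91/√31082 · 7 = 637√31082/31082 ≈ 3.613 m/s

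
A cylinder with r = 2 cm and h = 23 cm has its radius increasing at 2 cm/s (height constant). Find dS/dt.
108π cm²/s

S = 2πrh + 2πr² (lateral + bases)
dS/dt = (2πh + 4πr)·dr/dt = (2π·23 + 4π·2)·2
= 108π cm²/s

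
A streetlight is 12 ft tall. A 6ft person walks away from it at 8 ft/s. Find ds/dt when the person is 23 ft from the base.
8 ft/s

By similar triangles: 12/(x+s) = 6/s
Solving: s = 6x/6
ds/dt = 6/6 · dx/dt = 1 · 8 = 8 ft/s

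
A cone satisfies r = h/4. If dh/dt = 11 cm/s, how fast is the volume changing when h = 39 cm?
16731π/16 cm³/s

V = (1/3)π(h/4)²h = πh³/48
dV/dt = πh²/16 · 11
At h = 39: dV/dt = 16731π/16 cm³/s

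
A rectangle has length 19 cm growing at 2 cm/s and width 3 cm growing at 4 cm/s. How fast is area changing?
82 cm²/s

A = lw
dA/dt = w·dl/dt + l·dw/dt = 3·2 + 19·4 = 82 cm²/s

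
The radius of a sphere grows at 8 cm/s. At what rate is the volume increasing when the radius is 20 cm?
12800π cm³/s

V = (4/3)πr³
dV/dt = dV/dr · dr/dt = 4πr² · 8
At r = 20: dV/dt = 12800π cm³/s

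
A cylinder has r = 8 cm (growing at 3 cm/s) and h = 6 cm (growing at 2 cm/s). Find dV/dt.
416π cm³/s

V = πr²h
dV/dt = 2πrh·dr/dt + πr²·dh/dt
= 2π(8)(6)(3) + π(8)²(2)
= 416π cm³/s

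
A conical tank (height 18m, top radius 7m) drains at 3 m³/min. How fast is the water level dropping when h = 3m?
108/(49π) ≈ 0.7016 m/min

r/h = 7/18, so r = (7/18)h
V = (1/3)πr²h = (1/3)π((7/18)h)²h = (49/972)πh³
dV/dh = (49/324)πh²
dh/dt = (dV/dt)/(dV/dh) = -3/((49/324)π·3²) = -108/(49π) m/min
The level is dropping at 108/(49π) ≈ 0.7016 m/min.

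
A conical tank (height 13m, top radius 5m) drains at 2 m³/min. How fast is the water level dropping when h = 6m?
169/(450π) ≈ 0.1195 m/min

r/h = 5/13, so r = (5/13)h
V = (1/3)πr²h = (1/3)π((5/13)h)²h = (25/507)πh³
dV/dh = (25/169)πh²
dh/dt = (dV/dt)/(dV/dh) = -2/((25/169)π·6²) = -169/(450π) m/min
The level is dropping at 169/(450π) ≈ 0.1195 m/min.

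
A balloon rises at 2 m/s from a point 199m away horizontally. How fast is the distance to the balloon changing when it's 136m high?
272√58097/58097 ≈ 1.128 m/s

z² = 199² + y²
z = √(199² + 136²) = √58097
dz/dt = y/z · dy/dt = 136/√58097 · 2 = 272√58097/58097 ≈ 1.128 m/s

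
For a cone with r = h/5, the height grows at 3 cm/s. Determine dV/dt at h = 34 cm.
3468π/25 cm³/s

V = (1/3)π(h/5)²h = πh³/75
dV/dt = πh²/25 · 3
At h = 34: dV/dt = 3468π/25 cm³/s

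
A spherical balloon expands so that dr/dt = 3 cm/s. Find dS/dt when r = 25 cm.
600π cm²/s

S = 4πr²
dS/dt = dS/dr · dr/dt = 8πr · 3
At r = 25: dS/dt = 600π cm²/s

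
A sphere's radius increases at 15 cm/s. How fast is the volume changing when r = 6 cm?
2160π cm³/s

V = (4/3)πr³
dV/dt = dV/dr · dr/dt = 4πr² · 15
At r = 6: dV/dt = 2160π cm³/s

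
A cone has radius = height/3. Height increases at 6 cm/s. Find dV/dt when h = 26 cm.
1352π/3 cm³/s

V = (1/3)π(h/3)²h = πh³/27
dV/dt = πh²/9 · 6
At h = 26: dV/dt = 1352π/3 cm³/s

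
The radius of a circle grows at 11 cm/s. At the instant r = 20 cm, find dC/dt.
22π cm/s

C = 2πr
dC/dt = 2π · dr/dt = 2π · 11 = 22π cm/s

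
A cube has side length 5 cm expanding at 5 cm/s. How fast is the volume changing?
375 cm³/s

V = s³
dV/dt = 3s² · ds/dt = 3·5²·5 = 375 cm³/s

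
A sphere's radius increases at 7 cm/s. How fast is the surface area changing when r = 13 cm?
728π cm²/s

S = 4πr²
dS/dt = dS/dr · dr/dt = 8πr · 7
At r = 13: dS/dt = 728π cm²/s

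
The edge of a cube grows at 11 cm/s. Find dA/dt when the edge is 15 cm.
1980 cm²/s

A = 6s²
dA/dt = 12s · ds/dt = 12·15·11 = 1980 cm²/s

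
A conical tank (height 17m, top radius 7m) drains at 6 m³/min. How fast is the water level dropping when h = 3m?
578/(147π) ≈ 1.252 m/min

r/h = 7/17, so r = (7/17)h
V = (1/3)πr²h = (1/3)π((7/17)h)²h = (49/867)πh³
dV/dh = (49/289)πh²
dh/dt = (dV/dt)/(dV/dh) = -6/((49/289)π·3²) = -578/(147π) m/min
The level is dropping at 578/(147π) ≈ 1.252 m/min.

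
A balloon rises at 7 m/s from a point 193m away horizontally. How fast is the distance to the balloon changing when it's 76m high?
532√1721/8605 ≈ 2.565 m/s

z² = 193² + y²
z = √(193² + 76²) = 5√1721
dz/dt = y/z · dy/dt = 76/(5√1721) · 7 = 532√1721/8605 ≈ 2.565 m/s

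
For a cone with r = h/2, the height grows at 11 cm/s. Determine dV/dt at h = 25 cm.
6875π/4 cm³/s

V = (1/3)π(h/2)²h = πh³/12
dV/dt = πh²/4 · 11
At h = 25: dV/dt = 6875π/4 cm³/s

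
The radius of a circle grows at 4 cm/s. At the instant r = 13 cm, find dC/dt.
8π cm/s

C = 2πr
dC/dt = 2π · dr/dt = 2π · 4 = 8π cm/s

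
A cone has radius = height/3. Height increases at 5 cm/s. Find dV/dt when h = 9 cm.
45π cm³/s

V = (1/3)π(h/3)²h = πh³/27
dV/dt = πh²/9 · 5
At h = 9: dV/dt = 45π cm³/s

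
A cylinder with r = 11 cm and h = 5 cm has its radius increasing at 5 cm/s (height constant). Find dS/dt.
270π cm²/s

S = 2πrh + 2πr² (lateral + bases)
dS/dt = (2πh + 4πr)·dr/dt = (2π·5 + 4π·11)·5
= 270π cm²/s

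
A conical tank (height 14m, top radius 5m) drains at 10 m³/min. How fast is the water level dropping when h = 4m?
49/(10π) ≈ 1.56 m/min

r/h = 5/14, so r = (5/14)h
V = (1/3)πr²h = (1/3)π((5/14)h)²h = (25/588)πh³
dV/dh = (25/196)πh²
dh/dt = (dV/dt)/(dV/dh) = -10/((25/196)π·4²) = -49/(10π) m/min
The level is dropping at 49/(10π) ≈ 1.56 m/min.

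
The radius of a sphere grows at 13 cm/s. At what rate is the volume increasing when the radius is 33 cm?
56628π cm³/s

V = (4/3)πr³
dV/dt = dV/dr · dr/dt = 4πr² · 13
At r = 33: dV/dt = 56628π cm³/s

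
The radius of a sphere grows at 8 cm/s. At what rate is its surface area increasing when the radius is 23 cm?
1472π cm²/s

S = 4πr²
dS/dt = dS/dr · dr/dt = 8πr · 8
At r = 23: dS/dt = 1472π cm²/s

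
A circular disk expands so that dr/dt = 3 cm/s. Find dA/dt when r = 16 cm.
96π cm²/s

A = πr²
dA/dt = 2πr · dr/dt = 2π(16)(3) = 96π cm²/s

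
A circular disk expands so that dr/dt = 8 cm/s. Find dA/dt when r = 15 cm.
240π cm²/s

A = πr²
dA/dt = 2πr · dr/dt = 2π(15)(8) = 240π cm²/s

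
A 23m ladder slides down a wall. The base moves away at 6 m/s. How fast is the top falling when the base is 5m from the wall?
5√14/14 ≈ 1.336 m/s

x² + y² = 23²
2x·dx/dt + 2y·dy/dt = 0
dy/dt = -x/y · dx/dt = -5/(6√14) · 6 = -5√14/14 m/s
The top is descending at 5√14/14 ≈ 1.336 m/s.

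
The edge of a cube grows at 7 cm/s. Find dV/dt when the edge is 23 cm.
11109 cm³/s

V = s³
dV/dt = 3s² · ds/dt = 3·23²·7 = 11109 cm³/s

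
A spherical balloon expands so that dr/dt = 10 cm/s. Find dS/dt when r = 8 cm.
640π cm²/s

S = 4πr²
dS/dt = dS/dr · dr/dt = 8πr · 10
At r = 8: dS/dt = 640π cm²/s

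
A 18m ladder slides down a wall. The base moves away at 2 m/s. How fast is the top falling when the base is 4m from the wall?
4√77/77 ≈ 0.4558 m/s

x² + y² = 18²
2x·dx/dt + 2y·dy/dt = 0
dy/dt = -x/y · dx/dt = -4/(2√77) · 2 = -4√77/77 m/s
The top is descending at 4√77/77 ≈ 0.4558 m/s.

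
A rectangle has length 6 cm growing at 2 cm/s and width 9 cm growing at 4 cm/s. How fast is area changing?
42 cm²/s

A = lw
dA/dt = w·dl/dt + l·dw/dt = 9·2 + 6·4 = 42 cm²/s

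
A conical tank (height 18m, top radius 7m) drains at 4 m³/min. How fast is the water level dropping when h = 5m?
1296/(1225π) ≈ 0.3368 m/min

r/h = 7/18, so r = (7/18)h
V = (1/3)πr²h = (1/3)π((7/18)h)²h = (49/972)πh³
dV/dh = (49/324)πh²
dh/dt = (dV/dt)/(dV/dh) = -4/((49/324)π·5²) = -1296/(1225π) m/min
The level is dropping at 1296/(1225π) ≈ 0.3368 m/min.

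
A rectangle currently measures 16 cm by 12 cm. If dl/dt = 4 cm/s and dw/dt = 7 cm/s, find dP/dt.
22 cm/s

P = 2(l + w)
dP/dt = 2(dl/dt + dw/dt) = 2(4 + 7) = 22 cm/s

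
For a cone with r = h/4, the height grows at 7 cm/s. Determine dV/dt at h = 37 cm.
9583π/16 cm³/s

V = (1/3)π(h/4)²h = πh³/48
dV/dt = πh²/16 · 7
At h = 37: dV/dt = 9583π/16 cm³/s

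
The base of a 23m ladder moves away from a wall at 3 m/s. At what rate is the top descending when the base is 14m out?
14√37/37 ≈ 2.302 m/s

x² + y² = 23²
2x·dx/dt + 2y·dy/dt = 0
dy/dt = -x/y · dx/dt = -14/(3√37) · 3 = -14√37/37 m/s
The top is descending at 14√37/37 ≈ 2.302 m/s.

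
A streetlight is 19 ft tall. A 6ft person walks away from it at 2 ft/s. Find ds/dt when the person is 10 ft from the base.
12/13 ft/s

By similar triangles: 19/(x+s) = 6/s
Solving: s = 6x/13
ds/dt = 6/13 · dx/dt = 6/13 · 2 = 12/13 ft/s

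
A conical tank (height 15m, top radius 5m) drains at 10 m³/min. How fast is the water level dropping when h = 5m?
18/(5π) ≈ 1.146 m/min

r/h = 5/15, so r = (1/3)h
V = (1/3)πr²h = (1/3)π((1/3)h)²h = (1/27)πh³
dV/dh = (1/9)πh²
dh/dt = (dV/dt)/(dV/dh) = -10/((1/9)π·5²) = -18/(5π) m/min
The level is dropping at 18/(5π) ≈ 1.146 m/min.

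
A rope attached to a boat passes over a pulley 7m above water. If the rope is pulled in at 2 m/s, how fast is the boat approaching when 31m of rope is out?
31√57/114 ≈ 2.053 m/s

rope² = x² + 7²
x = √(31² - 7²) = 4√57
dx/dt = (rope/x) · d(rope)/dt = (31/(4√57)) · (-2) = -31√57/114 m/s
The boat approaches at 31√57/114 ≈ 2.053 m/s.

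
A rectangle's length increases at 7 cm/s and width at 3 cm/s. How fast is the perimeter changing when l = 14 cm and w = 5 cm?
20 cm/s

P = 2(l + w)
dP/dt = 2(dl/dt + dw/dt) = 2(7 + 3) = 20 cm/s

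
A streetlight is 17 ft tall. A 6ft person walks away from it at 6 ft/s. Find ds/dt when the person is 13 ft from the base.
36/11 ft/s

By similar triangles: 17/(x+s) = 6/s
Solving: s = 6x/11
ds/dt = 6/11 · dx/dt = 6/11 · 6 = 36/11 ft/s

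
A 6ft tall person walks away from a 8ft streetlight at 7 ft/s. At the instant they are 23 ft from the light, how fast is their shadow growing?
21 ft/s

By similar triangles: 8/(x+s) = 6/s
Solving: s = 6x/2
ds/dt = 6/2 · dx/dt = 3 · 7 = 21 ft/s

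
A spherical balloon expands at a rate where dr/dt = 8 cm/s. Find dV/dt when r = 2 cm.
128π cm³/s

V = (4/3)πr³
dV/dt = dV/dr · dr/dt = 4πr² · 8
At r = 2: dV/dt = 128π cm³/s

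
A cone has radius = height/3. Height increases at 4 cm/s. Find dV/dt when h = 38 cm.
5776π/9 cm³/s

V = (1/3)π(h/3)²h = πh³/27
dV/dt = πh²/9 · 4
At h = 38: dV/dt = 5776π/9 cm³/s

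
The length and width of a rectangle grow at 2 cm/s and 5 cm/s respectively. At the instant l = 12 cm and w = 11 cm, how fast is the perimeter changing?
14 cm/s

P = 2(l + w)
dP/dt = 2(dl/dt + dw/dt) = 2(2 + 5) = 14 cm/s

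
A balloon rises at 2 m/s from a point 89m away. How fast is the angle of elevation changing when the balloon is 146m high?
0.006088 rad/s

tan(θ) = y/89
sec²(θ) · dθ/dt = (1/89) · dy/dt
dθ/dt = cos²(θ)/89 · 2 = 89/(89² + 146²) · 2
dθ/dt = 0.006088 rad/s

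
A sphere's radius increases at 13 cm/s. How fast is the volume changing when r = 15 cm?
11700π cm³/s

V = (4/3)πr³
dV/dt = dV/dr · dr/dt = 4πr² · 13
At r = 15: dV/dt = 11700π cm³/s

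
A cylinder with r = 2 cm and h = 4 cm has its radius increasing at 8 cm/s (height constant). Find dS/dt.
128π cm²/s

S = 2πrh + 2πr² (lateral + bases)
dS/dt = (2πh + 4πr)·dr/dt = (2π·4 + 4π·2)·8
= 128π cm²/s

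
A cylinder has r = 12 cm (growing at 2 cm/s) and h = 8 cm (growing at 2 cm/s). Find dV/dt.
672π cm³/s

V = πr²h
dV/dt = 2πrh·dr/dt + πr²·dh/dt
= 2π(12)(8)(2) + π(12)²(2)
= 672π cm³/s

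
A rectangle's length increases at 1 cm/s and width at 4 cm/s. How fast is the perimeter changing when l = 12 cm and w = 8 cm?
10 cm/s

P = 2(l + w)
dP/dt = 2(dl/dt + dw/dt) = 2(1 + 4) = 10 cm/s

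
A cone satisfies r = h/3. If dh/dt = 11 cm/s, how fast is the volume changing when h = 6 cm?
44π cm³/s

V = (1/3)π(h/3)²h = πh³/27
dV/dt = πh²/9 · 11
At h = 6: dV/dt = 44π cm³/s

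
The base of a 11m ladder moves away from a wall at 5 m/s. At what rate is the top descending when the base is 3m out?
15√7/28 ≈ 1.417 m/s

x² + y² = 11²
2x·dx/dt + 2y·dy/dt = 0
dy/dt = -x/y · dx/dt = -3/(4√7) · 5 = -15√7/28 m/s
The top is descending at 15√7/28 ≈ 1.417 m/s.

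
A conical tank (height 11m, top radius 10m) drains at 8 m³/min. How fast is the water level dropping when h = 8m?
121/(800π) ≈ 0.04814 m/min

r/h = 10/11, so r = (10/11)h
V = (1/3)πr²h = (1/3)π((10/11)h)²h = (100/363)πh³
dV/dh = (100/121)πh²
dh/dt = (dV/dt)/(dV/dh) = -8/((100/121)π·8²) = -121/(800π) m/min
The level is dropping at 121/(800π) ≈ 0.04814 m/min.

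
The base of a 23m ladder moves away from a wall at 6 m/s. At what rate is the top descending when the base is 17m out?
17√15/10 ≈ 6.584 m/s

x² + y² = 23²
2x·dx/dt + 2y·dy/dt = 0
dy/dt = -x/y · dx/dt = -17/(4√15) · 6 = -17√15/10 m/s
The top is descending at 17√15/10 ≈ 6.584 m/s.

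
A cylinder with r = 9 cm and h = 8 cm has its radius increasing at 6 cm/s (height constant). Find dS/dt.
312π cm²/s

S = 2πrh + 2πr² (lateral + bases)
dS/dt = (2πh + 4πr)·dr/dt = (2π·8 + 4π·9)·6
= 312π cm²/s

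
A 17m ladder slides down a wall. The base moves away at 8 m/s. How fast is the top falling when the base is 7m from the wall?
14√15/15 ≈ 3.615 m/s

x² + y² = 17²
2x·dx/dt + 2y·dy/dt = 0
dy/dt = -x/y · dx/dt = -7/(4√15) · 8 = -14√15/15 m/s
The top is descending at 14√15/15 ≈ 3.615 m/s.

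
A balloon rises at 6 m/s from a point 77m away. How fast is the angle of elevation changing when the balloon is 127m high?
0.020945 rad/s

tan(θ) = y/77
sec²(θ) · dθ/dt = (1/77) · dy/dt
dθ/dt = cos²(θ)/77 · 6 = 77/(77² + 127²) · 6
dθ/dt = 0.020945 rad/s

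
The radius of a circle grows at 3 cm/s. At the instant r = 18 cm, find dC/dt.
6π cm/s

C = 2πr
dC/dt = 2π · dr/dt = 2π · 3 = 6π cm/s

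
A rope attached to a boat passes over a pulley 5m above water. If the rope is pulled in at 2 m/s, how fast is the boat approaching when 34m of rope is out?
68√1131/1131 ≈ 2.022 m/s

rope² = x² + 5²
x = √(34² - 5²) = √1131
dx/dt = (rope/x) · d(rope)/dt = (34/√1131) · (-2) = -68√1131/1131 m/s
The boat approaches at 68√1131/1131 ≈ 2.022 m/s.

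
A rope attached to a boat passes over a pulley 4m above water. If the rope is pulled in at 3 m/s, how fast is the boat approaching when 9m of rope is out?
27√65/65 ≈ 3.349 m/s

rope² = x² + 4²
x = √(9² - 4²) = √65
dx/dt = (rope/x) · d(rope)/dt = (9/√65) · (-3) = -27√65/65 m/s
The boat approaches at 27√65/65 ≈ 3.349 m/s.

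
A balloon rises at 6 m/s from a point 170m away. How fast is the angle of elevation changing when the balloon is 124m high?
0.023037 rad/s

tan(θ) = y/170
sec²(θ) · dθ/dt = (1/170) · dy/dt
dθ/dt = cos²(θ)/170 · 6 = 170/(170² + 124²) · 6
dθ/dt = 0.023037 rad/s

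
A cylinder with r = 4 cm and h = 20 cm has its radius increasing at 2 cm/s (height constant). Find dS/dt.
112π cm²/s

S = 2πrh + 2πr² (lateral + bases)
dS/dt = (2πh + 4πr)·dr/dt = (2π·20 + 4π·4)·2
= 112π cm²/s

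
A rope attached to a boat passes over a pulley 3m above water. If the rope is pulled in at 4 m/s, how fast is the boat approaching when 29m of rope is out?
29√13/26 ≈ 4.022 m/s

rope² = x² + 3²
x = √(29² - 3²) = 8√13
dx/dt = (rope/x) · d(rope)/dt = (29/(8√13)) · (-4) = -29√13/26 m/s
The boat approaches at 29√13/26 ≈ 4.022 m/s.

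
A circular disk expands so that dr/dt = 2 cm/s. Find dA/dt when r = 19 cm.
76π cm²/s

A = πr²
dA/dt = 2πr · dr/dt = 2π(19)(2) = 76π cm²/s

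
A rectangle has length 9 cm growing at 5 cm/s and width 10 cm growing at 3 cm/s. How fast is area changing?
77 cm²/s

A = lw
dA/dt = w·dl/dt + l·dw/dt = 10·5 + 9·3 = 77 cm²/s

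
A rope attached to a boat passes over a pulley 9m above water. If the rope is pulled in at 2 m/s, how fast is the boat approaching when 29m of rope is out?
29√190/190 ≈ 2.104 m/s

rope² = x² + 9²
x = √(29² - 9²) = 2√190
dx/dt = (rope/x) · d(rope)/dt = (29/(2√190)) · (-2) = -29√190/190 m/s
The boat approaches at 29√190/190 ≈ 2.104 m/s.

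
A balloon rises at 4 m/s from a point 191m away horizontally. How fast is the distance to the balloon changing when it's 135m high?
270√54706/27353 ≈ 2.309 m/s

z² = 191² + y²
z = √(191² + 135²) = √54706
dz/dt = y/z · dy/dt = 135/√54706 · 4 = 270√54706/27353 ≈ 2.309 m/s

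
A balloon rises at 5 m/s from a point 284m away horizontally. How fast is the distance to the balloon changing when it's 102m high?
51√22765/4553 ≈ 1.69 m/s

z² = 284² + y²
z = √(284² + 102²) = 2√22765
dz/dt = y/z · dy/dt = 102/(2√22765) · 5 = 51√22765/4553 ≈ 1.69 m/s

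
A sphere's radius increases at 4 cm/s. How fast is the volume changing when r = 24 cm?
9216π cm³/s

V = (4/3)πr³
dV/dt = dV/dr · dr/dt = 4πr² · 4
At r = 24: dV/dt = 9216π cm³/s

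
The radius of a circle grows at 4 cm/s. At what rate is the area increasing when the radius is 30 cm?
240π cm²/s

A = πr²
dA/dt = 2πr · dr/dt = 2π(30)(4) = 240π cm²/s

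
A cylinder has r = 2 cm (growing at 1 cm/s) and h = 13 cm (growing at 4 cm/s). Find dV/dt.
68π cm³/s

V = πr²h
dV/dt = 2πrh·dr/dt + πr²·dh/dt
= 2π(2)(13)(1) + π(2)²(4)
= 68π cm³/s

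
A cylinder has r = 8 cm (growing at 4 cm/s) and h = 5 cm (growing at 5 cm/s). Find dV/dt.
640π cm³/s

V = πr²h
dV/dt = 2πrh·dr/dt + πr²·dh/dt
= 2π(8)(5)(4) + π(8)²(5)
= 640π cm³/s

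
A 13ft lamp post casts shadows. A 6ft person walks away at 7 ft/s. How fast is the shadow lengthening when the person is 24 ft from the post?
6 ft/s

By similar triangles: 13/(x+s) = 6/s
Solving: s = 6x/7
ds/dt = 6/7 · dx/dt = 6/7 · 7 = 6 ft/s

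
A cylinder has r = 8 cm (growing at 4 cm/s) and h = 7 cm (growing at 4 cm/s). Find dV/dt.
704π cm³/s

V = πr²h
dV/dt = 2πrh·dr/dt + πr²·dh/dt
= 2π(8)(7)(4) + π(8)²(4)
= 704π cm³/s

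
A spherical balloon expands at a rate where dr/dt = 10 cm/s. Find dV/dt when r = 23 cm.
21160π cm³/s

V = (4/3)πr³
dV/dt = dV/dr · dr/dt = 4πr² · 10
At r = 23: dV/dt = 21160π cm³/s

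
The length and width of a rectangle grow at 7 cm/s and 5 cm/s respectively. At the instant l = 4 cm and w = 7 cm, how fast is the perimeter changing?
24 cm/s

P = 2(l + w)
dP/dt = 2(dl/dt + dw/dt) = 2(7 + 5) = 24 cm/s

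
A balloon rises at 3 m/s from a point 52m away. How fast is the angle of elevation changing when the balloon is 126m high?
0.008396 rad/s

tan(θ) = y/52
sec²(θ) · dθ/dt = (1/52) · dy/dt
dθ/dt = cos²(θ)/52 · 3 = 52/(52² + 126²) · 3
dθ/dt = 0.008396 rad/s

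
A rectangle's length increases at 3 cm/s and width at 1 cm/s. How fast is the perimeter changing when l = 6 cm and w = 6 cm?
8 cm/s

P = 2(l + w)
dP/dt = 2(dl/dt + dw/dt) = 2(3 + 1) = 8 cm/s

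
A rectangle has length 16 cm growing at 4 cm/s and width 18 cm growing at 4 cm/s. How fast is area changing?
136 cm²/s

A = lw
dA/dt = w·dl/dt + l·dw/dt = 18·4 + 16·4 = 136 cm²/s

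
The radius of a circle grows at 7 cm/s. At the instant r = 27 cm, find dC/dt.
14π cm/s

C = 2πr
dC/dt = 2π · dr/dt = 2π · 7 = 14π cm/s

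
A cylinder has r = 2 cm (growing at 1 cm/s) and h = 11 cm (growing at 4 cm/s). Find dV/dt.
60π cm³/s

V = πr²h
dV/dt = 2πrh·dr/dt + πr²·dh/dt
= 2π(2)(11)(1) + π(2)²(4)
= 60π cm³/s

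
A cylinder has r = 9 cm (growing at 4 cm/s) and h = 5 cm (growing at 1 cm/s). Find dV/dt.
441π cm³/s

V = πr²h
dV/dt = 2πrh·dr/dt + πr²·dh/dt
= 2π(9)(5)(4) + π(9)²(1)
= 441π cm³/s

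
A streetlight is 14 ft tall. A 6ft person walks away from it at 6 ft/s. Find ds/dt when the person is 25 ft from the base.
9/2 ft/s

By similar triangles: 14/(x+s) = 6/s
Solving: s = 6x/8
ds/dt = 6/8 · dx/dt = 3/4 · 6 = 9/2 ft/s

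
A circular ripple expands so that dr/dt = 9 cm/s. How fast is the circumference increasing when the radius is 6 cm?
18π cm/s

C = 2πr
dC/dt = 2π · dr/dt = 2π · 9 = 18π cm/s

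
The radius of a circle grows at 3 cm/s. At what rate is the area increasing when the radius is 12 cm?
72π cm²/s

A = πr²
dA/dt = 2πr · dr/dt = 2π(12)(3) = 72π cm²/s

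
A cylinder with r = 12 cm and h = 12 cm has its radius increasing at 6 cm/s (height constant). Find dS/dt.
432π cm²/s

S = 2πrh + 2πr² (lateral + bases)
dS/dt = (2πh + 4πr)·dr/dt = (2π·12 + 4π·12)·6
= 432π cm²/s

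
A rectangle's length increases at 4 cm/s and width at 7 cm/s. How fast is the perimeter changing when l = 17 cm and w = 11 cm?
22 cm/s

P = 2(l + w)
dP/dt = 2(dl/dt + dw/dt) = 2(4 + 7) = 22 cm/s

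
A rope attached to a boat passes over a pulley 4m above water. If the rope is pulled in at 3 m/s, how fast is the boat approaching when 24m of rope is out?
18√35/35 ≈ 3.043 m/s

rope² = x² + 4²
x = √(24² - 4²) = 4√35
dx/dt = (rope/x) · d(rope)/dt = (24/(4√35)) · (-3) = -18√35/35 m/s
The boat approaches at 18√35/35 ≈ 3.043 m/s.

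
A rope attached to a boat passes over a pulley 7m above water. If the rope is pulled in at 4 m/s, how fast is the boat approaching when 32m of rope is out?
128√39/195 ≈ 4.099 m/s

rope² = x² + 7²
x = √(32² - 7²) = 5√39
dx/dt = (rope/x) · d(rope)/dt = (32/(5√39)) · (-4) = -128√39/195 m/s
The boat approaches at 128√39/195 ≈ 4.099 m/s.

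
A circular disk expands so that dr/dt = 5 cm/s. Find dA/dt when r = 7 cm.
70π cm²/s

A = πr²
dA/dt = 2πr · dr/dt = 2π(7)(5) = 70π cm²/s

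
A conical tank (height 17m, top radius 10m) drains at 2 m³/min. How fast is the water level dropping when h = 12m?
289/(7200π) ≈ 0.01278 m/min

r/h = 10/17, so r = (10/17)h
V = (1/3)πr²h = (1/3)π((10/17)h)²h = (100/867)πh³
dV/dh = (100/289)πh²
dh/dt = (dV/dt)/(dV/dh) = -2/((100/289)π·12²) = -289/(7200π) m/min
The level is dropping at 289/(7200π) ≈ 0.01278 m/min.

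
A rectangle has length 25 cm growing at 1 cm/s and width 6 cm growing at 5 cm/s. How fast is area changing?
131 cm²/s

A = lw
dA/dt = w·dl/dt + l·dw/dt = 6·1 + 25·5 = 131 cm²/s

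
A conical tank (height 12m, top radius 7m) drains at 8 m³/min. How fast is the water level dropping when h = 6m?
32/(49π) ≈ 0.2079 m/min

r/h = 7/12, so r = (7/12)h
V = (1/3)πr²h = (1/3)π((7/12)h)²h = (49/432)πh³
dV/dh = (49/144)πh²
dh/dt = (dV/dt)/(dV/dh) = -8/((49/144)π·6²) = -32/(49π) m/min
The level is dropping at 32/(49π) ≈ 0.2079 m/min.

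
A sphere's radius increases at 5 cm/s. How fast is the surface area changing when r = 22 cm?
880π cm²/s

S = 4πr²
dS/dt = dS/dr · dr/dt = 8πr · 5
At r = 22: dS/dt = 880π cm²/s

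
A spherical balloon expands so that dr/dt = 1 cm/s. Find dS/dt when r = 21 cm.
168π cm²/s

S = 4πr²
dS/dt = dS/dr · dr/dt = 8πr · 1
At r = 21: dS/dt = 168π cm²/s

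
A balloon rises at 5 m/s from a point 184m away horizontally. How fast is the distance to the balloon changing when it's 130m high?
325√12689/12689 ≈ 2.885 m/s

z² = 184² + y²
z = √(184² + 130²) = 2√12689
dz/dt = y/z · dy/dt = 130/(2√12689) · 5 = 325√12689/12689 ≈ 2.885 m/s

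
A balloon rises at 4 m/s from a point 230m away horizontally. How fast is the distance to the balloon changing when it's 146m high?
146√18554/9277 ≈ 2.144 m/s

z² = 230² + y²
z = √(230² + 146²) = 2√18554
dz/dt = y/z · dy/dt = 146/(2√18554) · 4 = 146√18554/9277 ≈ 2.144 m/s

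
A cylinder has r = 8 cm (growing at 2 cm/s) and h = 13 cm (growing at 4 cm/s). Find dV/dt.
672π cm³/s

V = πr²h
dV/dt = 2πrh·dr/dt + πr²·dh/dt
= 2π(8)(13)(2) + π(8)²(4)
= 672π cm³/s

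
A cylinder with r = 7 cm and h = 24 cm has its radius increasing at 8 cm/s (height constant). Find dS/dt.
608π cm²/s

S = 2πrh + 2πr² (lateral + bases)
dS/dt = (2πh + 4πr)·dr/dt = (2π·24 + 4π·7)·8
= 608π cm²/s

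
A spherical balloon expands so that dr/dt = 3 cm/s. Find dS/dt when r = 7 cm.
168π cm²/s

S = 4πr²
dS/dt = dS/dr · dr/dt = 8πr · 3
At r = 7: dS/dt = 168π cm²/s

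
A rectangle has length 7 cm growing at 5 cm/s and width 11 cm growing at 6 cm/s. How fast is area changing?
97 cm²/s

A = lw
dA/dt = w·dl/dt + l·dw/dt = 11·5 + 7·6 = 97 cm²/s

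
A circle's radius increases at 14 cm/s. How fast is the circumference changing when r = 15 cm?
28π cm/s

C = 2πr
dC/dt = 2π · dr/dt = 2π · 14 = 28π cm/s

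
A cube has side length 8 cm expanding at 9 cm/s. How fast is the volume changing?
1728 cm³/s

V = s³
dV/dt = 3s² · ds/dt = 3·8²·9 = 1728 cm³/s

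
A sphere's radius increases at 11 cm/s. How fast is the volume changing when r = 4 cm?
704π cm³/s

V = (4/3)πr³
dV/dt = dV/dr · dr/dt = 4πr² · 11
At r = 4: dV/dt = 704π cm³/s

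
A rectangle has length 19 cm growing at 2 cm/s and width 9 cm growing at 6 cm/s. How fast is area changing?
132 cm²/s

A = lw
dA/dt = w·dl/dt + l·dw/dt = 9·2 + 19·6 = 132 cm²/s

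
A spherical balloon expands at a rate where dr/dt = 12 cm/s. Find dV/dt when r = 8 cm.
3072π cm³/s

V = (4/3)πr³
dV/dt = dV/dr · dr/dt = 4πr² · 12
At r = 8: dV/dt = 3072π cm³/s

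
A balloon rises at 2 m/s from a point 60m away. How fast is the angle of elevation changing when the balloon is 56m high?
0.017815 rad/s

tan(θ) = y/60
sec²(θ) · dθ/dt = (1/60) · dy/dt
dθ/dt = cos²(θ)/60 · 2 = 60/(60² + 56²) · 2
dθ/dt = 0.017815 rad/s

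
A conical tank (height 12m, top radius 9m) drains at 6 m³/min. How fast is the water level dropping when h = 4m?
2/(3π) ≈ 0.2122 m/min

r/h = 9/12, so r = (3/4)h
V = (1/3)πr²h = (1/3)π((3/4)h)²h = (3/16)πh³
dV/dh = (9/16)πh²
dh/dt = (dV/dt)/(dV/dh) = -6/((9/16)π·4²) = -2/(3π) m/min
The level is dropping at 2/(3π) ≈ 0.2122 m/min.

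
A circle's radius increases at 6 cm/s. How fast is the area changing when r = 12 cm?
144π cm²/s

A = πr²
dA/dt = 2πr · dr/dt = 2π(12)(6) = 144π cm²/s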